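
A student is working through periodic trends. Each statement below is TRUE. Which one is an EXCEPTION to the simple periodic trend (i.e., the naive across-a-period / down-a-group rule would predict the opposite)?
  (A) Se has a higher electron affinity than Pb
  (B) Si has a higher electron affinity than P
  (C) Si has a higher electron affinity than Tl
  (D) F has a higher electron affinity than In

The general trend: electron affinity increases across a period and decreases down a group.
(A) Se (period 4, group 16) vs Pb (period 6, group 14): the stated order agrees with the simple trend.
(B) Si (period 3, group 14) vs P (period 3, group 15): the stated order contradicts the simple trend.
(C) Si (period 3, group 14) vs Tl (period 6, group 13): the stated order agrees with the simple trend.
(D) F (period 2, group 17) vs In (period 5, group 13): the stated order agrees with the simple trend.
The exception is (B): adding an electron to P's half-filled 3p³ is unfavourable, so Si (3p²) has the more exothermic EA.

(B)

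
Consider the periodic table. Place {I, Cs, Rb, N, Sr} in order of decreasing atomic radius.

N is in period 2, group 15; Rb is in period 5, group 1; Sr is in period 5, group 2; I is in period 5, group 17; Cs is in period 6, group 1.
Moving right in a period, electrons are added to the same shell under a stronger nuclear pull, so atoms get smaller; moving down, a new shell is opened and atoms get larger.
Here both period and group differ, so the two effects have to be weighed against each other.
I > N: period and group pull opposite ways; the down-group shift dominates (133 vs 71 pm).
Sr > I: Sr lies to the left of I in period 5, so the across-period effect alone puts Sr larger.
Rb > Sr: Rb lies to the left of Sr in period 5, so the across-period effect alone puts Rb larger.
Cs > Rb: they share group 1; the group trend gives Cs the larger value.
Tabulated atomic radius (pm): N 71, Rb 210, Sr 185, I 133, Cs 232.
So from largest to smallest: Cs > Rb > Sr > I > N.

Cs, Rb, Sr, I, N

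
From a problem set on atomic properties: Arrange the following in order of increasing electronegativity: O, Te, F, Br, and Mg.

Mg, Te, Br, O, F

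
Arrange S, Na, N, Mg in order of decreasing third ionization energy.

IE_3 is the cost of taking one more electron from the +2 cation: S²⁺ still has 4 valence electrons; Na²⁺ is already 1 electron into the core; N²⁺ still has 3 valence electrons; Mg²⁺ is the bare [Ne] core.
Pulling an electron out of a noble-gas core costs far more than removing a remaining valence electron, so Na and Mg sit at the high end of IE_3.
Valence configurations: S²⁺ [Ne]3s²3p², N²⁺ [He]2s²2p¹.
Tabulated IE_3 (kJ/mol): S 3357, Na 6910, N 4578, Mg 7733.
Hence IE_3: S < N < Na < Mg.

Mg > Na > N > S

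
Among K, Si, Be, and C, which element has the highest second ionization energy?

After 1 electron has been removed, what remains? K⁺ is the bare [Ar] core; Si⁺ still has 3 valence electrons; Be⁺ still has 1 valence electron; C⁺ still has 3 valence electrons.
Core electrons are held far more tightly than valence electrons, so K tops the IE_2 order.
Valence configurations: Si⁺ [Ne]3s²3p¹, Be⁺ [He]2s¹, C⁺ [He]2s²2p¹.
Approximate IE_2 values (kJ/mol): K 3052, Si 1577, Be 1757, C 2353.
Hence IE_2: Si < Be < C < K.

K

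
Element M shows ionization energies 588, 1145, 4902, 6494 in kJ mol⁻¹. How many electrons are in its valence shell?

2

Look for the largest jump between consecutive ionization energies: IE3/IE2 ≈ 4.3, far larger than any earlier ratio.
That jump marks the point where a core electron is being removed. So the atom has 2 valence electrons.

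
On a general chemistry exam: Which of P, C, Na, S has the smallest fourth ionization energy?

After 3 electrons have been removed, what remains? P³⁺ still has 2 valence electrons; C³⁺ still has 1 valence electron; Na³⁺ is already 2 electrons into the core; S³⁺ still has 3 valence electrons.
Core electrons are held far more tightly than valence electrons, so Na tops the IE_4 order.
Valence configurations: P³⁺ [Ne]3s², C³⁺ [He]2s¹, S³⁺ [Ne]3s²3p¹.
S³⁺ loses a lone 3p electron whereas P³⁺ must break into a filled 3s² pair, so IE_4(P) > IE_4(S) even though S has the higher nuclear charge.
Tabulated IE_4 (kJ/mol): P 4964, C 6223, Na 9543, S 4556.
So the fourth ionization energies run S < P < C < Na.

S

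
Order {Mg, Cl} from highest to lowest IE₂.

Consider each +1 ion: Mg⁺ still has 1 valence electron; Cl⁺ still has 6 valence electrons.
All are still removing valence electrons, so compare the +1 ions as you would atoms: IE_2 generally rises across a period (higher Z_eff) and falls down a group (larger shell), subject to the usual subshell exceptions.
Valence configurations: Mg⁺ [Ne]3s¹, Cl⁺ [Ne]3s²3p⁴.
Approximate IE_2 values (kJ/mol): Mg 1451, Cl 2298.
Overall IE_2 order: Mg < Cl.

Cl > Mg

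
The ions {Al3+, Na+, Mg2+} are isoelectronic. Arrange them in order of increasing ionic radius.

Al3+, Mg2+, Na+

All of these have 10 electrons, so size is governed by nuclear charge alone: the more protons, the stronger the pull on the same electron cloud, and the smaller the ion.
Nuclear charges: Al3+ (Z=13), Mg2+ (Z=12), Na+ (Z=11).
Smallest to largest: Al3+ < Mg2+ < Na+.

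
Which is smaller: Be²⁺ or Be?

Be²⁺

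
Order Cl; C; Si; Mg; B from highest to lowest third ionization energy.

Mg, C, Cl, B, Si

Consider each +2 ion: Cl²⁺ still has 5 valence electrons; C²⁺ still has 2 valence electrons; Si²⁺ still has 2 valence electrons; Mg²⁺ is the bare [Ne] core; B²⁺ still has 1 valence electron.
Core electrons are held far more tightly than valence electrons, so Mg tops the IE_3 order.
Valence configurations: Cl²⁺ [Ne]3s²3p³, C²⁺ [He]2s², Si²⁺ [Ne]3s², B²⁺ [He]2s¹.
Approximate IE_3 values (kJ/mol): Cl 3822, C 4620, Si 3232, Mg 7733, B 3660.
Overall IE_3 order: Si < B < Cl < C < Mg.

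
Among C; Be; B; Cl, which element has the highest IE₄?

B

Consider each +3 ion: C³⁺ still has 1 valence electron; Be³⁺ is already 1 electron into the core; B³⁺ is the bare [He] core; Cl³⁺ still has 4 valence electrons.
Breaking into a closed-shell core is much more expensive than removing a leftover valence electron — Be and B have the largest IE_4 here.
Valence configurations: C³⁺ [He]2s¹, Cl³⁺ [Ne]3s²3p².
Approximate IE_4 values (kJ/mol): C 6223, Be 21007, B 25026, Cl 5159.
Putting it together, IE_4: Cl < C < Be < B.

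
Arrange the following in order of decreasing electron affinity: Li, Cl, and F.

Cl > F > Li

Electron affinity generally becomes more exothermic across a period toward the halogens and less exothermic down a group.
These span different periods and groups, so the two trends combine.
F > Li: F lies to the right of Li in period 2, so the across-period effect alone puts F higher.
Cl > F: this pair runs against the simple trend — see the exception note.
Note the exception: Cl has a higher electron affinity than F, contrary to the simple trend — F's small 2p subshell makes the incoming electron feel strong e⁻–e⁻ repulsion, so Cl actually releases more energy on gaining an electron.
Tabulated electron affinity (kJ/mol): Li 60, F 328, Cl 349.
So from highest to lowest: Cl > F > Li.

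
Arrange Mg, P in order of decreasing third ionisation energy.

Mg, P

After 2 electrons have been removed, what remains? Mg²⁺ is the bare [Ne] core; P²⁺ still has 3 valence electrons.
Pulling an electron out of a noble-gas core costs far more than removing a remaining valence electron, so Mg sits at the high end of IE_3.
Approximate IE_3 values (kJ/mol): Mg 7733, P 2914.
So the third ionization energies run P < Mg.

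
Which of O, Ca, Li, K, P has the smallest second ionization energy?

Ca

Consider each +1 ion: O⁺ still has 5 valence electrons; Ca⁺ still has 1 valence electron; Li⁺ is the bare [He] core; K⁺ is the bare [Ar] core; P⁺ still has 4 valence electrons.
Usually core removal costs more than valence removal, but here the competition is close: a tightly held n=2 valence electron can cost more to remove than an n=3 core electron, so the actual values have to decide it.
Valence configurations: O⁺ [He]2s²2p³, Ca⁺ [Ar]4s¹, P⁺ [Ne]3s²3p².
The numbers (kJ/mol): O 3388, Ca 1145, Li 7298, K 3052, P 1907.
Hence IE_2: Ca < P < K < O < Li.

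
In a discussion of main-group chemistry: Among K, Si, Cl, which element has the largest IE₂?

K

Consider each +1 ion: K⁺ is the bare [Ar] core; Si⁺ still has 3 valence electrons; Cl⁺ still has 6 valence electrons.
Breaking into a closed-shell core is much more expensive than removing a leftover valence electron — K has the largest IE_2 here.
Valence configurations: Si⁺ [Ne]3s²3p¹, Cl⁺ [Ne]3s²3p⁴.
Tabulated IE_2 (kJ/mol): K 3052, Si 1577, Cl 2298.
Hence IE_2: Si < Cl < K.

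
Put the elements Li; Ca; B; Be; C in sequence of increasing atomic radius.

Moving right in a period, electrons are added to the same shell under a stronger nuclear pull, so atoms get smaller; moving down, a new shell is opened and atoms get larger.
These span different periods and groups, so the two trends combine.
B > C: both are in period 2; the period trend gives B the larger value.
Be > B: Be lies to the left of B in period 2, so the across-period effect alone puts Be larger.
Li > Be: Li lies to the left of Be in period 2, so the across-period effect alone puts Li larger.
Ca > Li: the two effects oppose for this pair; the down-group effect wins (171 vs 133 pm).
Approximate values (pm): Li 133, Be 102, B 85, C 75, Ca 171.
So from smallest to largest: C < B < Be < Li < Ca.

C < B < Be < Li < Ca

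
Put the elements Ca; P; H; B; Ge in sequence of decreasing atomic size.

Ca > Ge > P > B > H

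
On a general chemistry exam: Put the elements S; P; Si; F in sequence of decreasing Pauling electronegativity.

F, S, P, Si

F is in period 2, group 17; Si is in period 3, group 14; P is in period 3, group 15; S is in period 3, group 16.
Smaller atoms with higher effective nuclear charge are more electronegative.
These span different periods and groups, so the two trends combine.
P > Si: P lies to the right of Si in period 3, so the across-period effect alone puts P higher.
S > P: S lies to the right of P in period 3, so the across-period effect alone puts S higher.
F > S: both effects reinforce here, so F is clearly the higher of the two.
For reference (Pauling): F 3.98, Si 1.90, P 2.19, S 2.58.
So from highest to lowest: F > S > P > Si.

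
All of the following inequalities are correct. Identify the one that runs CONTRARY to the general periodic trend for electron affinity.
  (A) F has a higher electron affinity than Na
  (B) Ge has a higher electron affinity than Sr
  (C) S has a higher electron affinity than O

(C)

The general trend: electron affinity increases across a period and decreases down a group.
(A) F (period 2, group 17) vs Na (period 3, group 1): the stated order agrees with the simple trend.
(B) Ge (period 4, group 14) vs Sr (period 5, group 2): the stated order agrees with the simple trend.
(C) S (period 3, group 16) vs O (period 2, group 16): the stated order contradicts the simple trend.
The exception is (C): the compact 2p subshell of O repels the added electron more than S's larger 3p does.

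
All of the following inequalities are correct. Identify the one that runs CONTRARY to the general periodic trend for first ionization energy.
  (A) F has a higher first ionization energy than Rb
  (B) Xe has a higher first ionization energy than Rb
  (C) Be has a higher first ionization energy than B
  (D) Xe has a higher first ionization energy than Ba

(C)

The general trend: first ionization energy increases across a period and decreases down a group.
(A) F (period 2, group 17) vs Rb (period 5, group 1): the stated order agrees with the simple trend.
(B) Xe (period 5, group 18) vs Rb (period 5, group 1): the stated order agrees with the simple trend.
(C) Be (period 2, group 2) vs B (period 2, group 13): the stated order contradicts the simple trend.
(D) Xe (period 5, group 18) vs Ba (period 6, group 2): the stated order agrees with the simple trend.
The exception is (C): removing B's lone 2p electron is easier than breaking Be's filled 2s².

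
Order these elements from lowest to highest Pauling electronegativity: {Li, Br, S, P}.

Li is in period 2, group 1; P is in period 3, group 15; S is in period 3, group 16; Br is in period 4, group 17.
EN rises left→right (higher Z_eff, smaller atoms) and falls top→bottom (larger, more shielded atoms).
These span different periods and groups, so the two trends combine.
P > Li: period and group pull opposite ways; the across-period shift dominates (2.19 vs 0.98).
S > P: both are in period 3; the period trend gives S the larger value.
Br > S: period and group pull opposite ways; the across-period shift dominates (2.96 vs 2.58).
Tabulated electronegativity (Pauling): Li 0.98, P 2.19, S 2.58, Br 2.96.
So from lowest to highest: Li < P < S < Br.

Li < P < S < Br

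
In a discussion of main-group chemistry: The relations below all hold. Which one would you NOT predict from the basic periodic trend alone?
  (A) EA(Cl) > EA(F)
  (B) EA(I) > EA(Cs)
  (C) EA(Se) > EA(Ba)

(A)

The general trend: electron affinity increases across a period and decreases down a group.
(A) Cl (period 3, group 17) vs F (period 2, group 17): the stated order contradicts the simple trend.
(B) I (period 5, group 17) vs Cs (period 6, group 1): the stated order agrees with the simple trend.
(C) Se (period 4, group 16) vs Ba (period 6, group 2): the stated order agrees with the simple trend.
The exception is (A): F's small 2p subshell makes the incoming electron feel strong e⁻–e⁻ repulsion, so Cl actually releases more energy on gaining an electron.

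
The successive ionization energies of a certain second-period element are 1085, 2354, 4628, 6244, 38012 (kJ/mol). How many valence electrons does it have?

Look for the largest jump between consecutive ionization energies: IE5/IE4 ≈ 6.1, far larger than any earlier ratio.
That jump marks the point where a core electron is being removed. So the atom has 4 valence electrons.

4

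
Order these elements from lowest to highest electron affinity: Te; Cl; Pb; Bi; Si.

Pb < Bi < Si < Te < Cl

Si is in period 3, group 14; Cl is in period 3, group 17; Te is in period 5, group 16; Pb is in period 6, group 14; Bi is in period 6, group 15.
Electron affinity generally becomes more exothermic across a period toward the halogens and less exothermic down a group.
Here both period and group differ, so the two effects have to be weighed against each other.
Bi > Pb: Bi lies to the right of Pb in period 6, so the across-period effect alone puts Bi higher.
Si > Bi: the two effects oppose for this pair; the down-group effect wins (134 vs 91 kJ/mol).
Te > Si: period and group pull opposite ways; the across-period shift dominates (190 vs 134 kJ/mol).
Cl > Te: relative to Te, both the across-period and down-group shifts push Cl's electron affinity up.
Approximate values (kJ/mol): Si 134, Cl 349, Te 190, Pb 35, Bi 91.
So from lowest to highest: Pb < Bi < Si < Te < Cl.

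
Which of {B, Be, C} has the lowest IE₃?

IE_3 is the cost of taking one more electron from the +2 cation: B²⁺ still has 1 valence electron; Be²⁺ is the bare [He] core; C²⁺ still has 2 valence electrons.
Breaking into a closed-shell core is much more expensive than removing a leftover valence electron — Be has the largest IE_3 here.
Valence configurations: B²⁺ [He]2s¹, C²⁺ [He]2s².
The numbers (kJ/mol): B 3660, Be 14849, C 4620.
Overall IE_3 order: B < C < Be.

B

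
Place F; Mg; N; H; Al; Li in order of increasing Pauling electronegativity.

Smaller atoms with higher effective nuclear charge are more electronegative.
Neither a single period nor a single group — weigh both effects.
Mg > Li: period and group pull opposite ways; the across-period shift dominates (1.31 vs 0.98).
Al > Mg: Al lies to the right of Mg in period 3, so the across-period effect alone puts Al higher.
H > Al: the two effects oppose for this pair; the down-group effect wins (2.20 vs 1.61).
N > H: the two effects oppose for this pair; the across-period effect wins (3.04 vs 2.20).
F > N: both are in period 2; the period trend gives F the larger value.
Tabulated electronegativity (Pauling): H 2.20, Li 0.98, N 3.04, F 3.98, Mg 1.31, Al 1.61.
So from lowest to highest: Li < Mg < Al < H < N < F.

Li < Mg < Al < H < N < F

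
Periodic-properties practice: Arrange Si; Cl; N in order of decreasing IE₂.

IE_2 is the cost of taking one more electron from the +1 cation: Si⁺ still has 3 valence electrons; Cl⁺ still has 6 valence electrons; N⁺ still has 4 valence electrons.
All are still removing valence electrons, so compare the +1 ions as you would atoms: IE_2 generally rises across a period (higher Z_eff) and falls down a group (larger shell), subject to the usual subshell exceptions.
Valence configurations: Si⁺ [Ne]3s²3p¹, Cl⁺ [Ne]3s²3p⁴, N⁺ [He]2s²2p².
The numbers (kJ/mol): Si 1577, Cl 2298, N 2856.
Overall IE_2 order: Si < Cl < N.

N > Cl > Si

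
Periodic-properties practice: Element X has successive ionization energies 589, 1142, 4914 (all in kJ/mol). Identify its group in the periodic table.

Look for the largest jump between consecutive ionization energies: IE3/IE2 ≈ 4.3, far larger than any earlier ratio.
That jump marks the point where a core electron is being removed. So the atom has 2 valence electrons.
A main-group element with 2 valence electrons is in group 2.

Group 2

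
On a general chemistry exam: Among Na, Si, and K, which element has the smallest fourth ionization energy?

Si

Consider each +3 ion: Na³⁺ is already 2 electrons into the core; Si³⁺ still has 1 valence electron; K³⁺ is already 2 electrons into the core.
Pulling an electron out of a noble-gas core costs far more than removing a remaining valence electron, so K and Na sit at the high end of IE_4.
The numbers (kJ/mol): Na 9543, Si 4356, K 5877.
Hence IE_4: Si < K < Na.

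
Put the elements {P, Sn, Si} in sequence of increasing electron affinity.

P, Sn, Si

Si is in period 3, group 14; P is in period 3, group 15; Sn is in period 5, group 14.
Electron affinity generally becomes more exothermic across a period toward the halogens and less exothermic down a group.
These span different periods and groups, so the two trends combine.
Sn > P: this pair runs against the simple trend — see the exception note.
Si > Sn: they share group 14; the group trend gives Si the larger value.
Note the exception: Sn has a higher electron affinity than P, contrary to the simple trend — adding an electron to P's half-filled np³ subshell costs electron-pairing energy.
Note the exception: Si has a higher electron affinity than P, contrary to the simple trend — adding an electron to P's half-filled 3p³ is unfavourable, so Si (3p²) has the more exothermic EA.
Approximate values (kJ/mol): Si 134, P 72, Sn 107.
So from lowest to highest: P < Sn < Si.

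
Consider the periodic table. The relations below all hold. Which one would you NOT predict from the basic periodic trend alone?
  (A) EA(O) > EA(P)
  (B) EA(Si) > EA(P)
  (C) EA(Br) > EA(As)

(B)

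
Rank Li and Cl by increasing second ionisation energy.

The second ionization energy removes an electron from the +1 ion. For each element: Li⁺ is the bare [He] core; Cl⁺ still has 6 valence electrons.
Breaking into a closed-shell core is much more expensive than removing a leftover valence electron — Li has the largest IE_2 here.
Tabulated IE_2 (kJ/mol): Li 7298, Cl 2298.
Putting it together, IE_2: Cl < Li.

Cl < Li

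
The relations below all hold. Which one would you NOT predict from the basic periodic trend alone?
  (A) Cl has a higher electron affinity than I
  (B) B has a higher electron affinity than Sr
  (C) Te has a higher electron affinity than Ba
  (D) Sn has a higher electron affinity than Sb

The general trend: electron affinity increases across a period and decreases down a group.
(A) Cl (period 3, group 17) vs I (period 5, group 17): the stated order agrees with the simple trend.
(B) B (period 2, group 13) vs Sr (period 5, group 2): the stated order agrees with the simple trend.
(C) Te (period 5, group 16) vs Ba (period 6, group 2): the stated order agrees with the simple trend.
(D) Sn (period 5, group 14) vs Sb (period 5, group 15): the stated order contradicts the simple trend.
The exception is (D): adding an electron to Sb's half-filled 5p³ is unfavourable, so Sn has the more exothermic EA.

(D)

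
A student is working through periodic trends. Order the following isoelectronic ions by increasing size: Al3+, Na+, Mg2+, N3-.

Al3+, Mg2+, Na+, N3-

All of these have 10 electrons, so size is governed by nuclear charge alone: the more protons, the stronger the pull on the same electron cloud, and the smaller the ion.
Nuclear charges: Al3+ (Z=13), Mg2+ (Z=12), Na+ (Z=11), N3- (Z=7).
Smallest to largest: Al3+ < Mg2+ < Na+ < N3-.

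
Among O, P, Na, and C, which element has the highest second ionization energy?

Na

The second ionization energy removes an electron from the +1 ion. For each element: O⁺ still has 5 valence electrons; P⁺ still has 4 valence electrons; Na⁺ is the bare [Ne] core; C⁺ still has 3 valence electrons.
Core electrons are held far more tightly than valence electrons, so Na tops the IE_2 order.
Valence configurations: O⁺ [He]2s²2p³, P⁺ [Ne]3s²3p², C⁺ [He]2s²2p¹.
The numbers (kJ/mol): O 3388, P 1907, Na 4562, C 2353.
Putting it together, IE_2: P < C < O < Na.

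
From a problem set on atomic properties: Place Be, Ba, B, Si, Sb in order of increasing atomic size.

Be is in period 2, group 2; B is in period 2, group 13; Si is in period 3, group 14; Sb is in period 5, group 15; Ba is in period 6, group 2.
Atomic radius shrinks across a period as nuclear charge pulls the same shell inward, and grows down a group as new shells are added.
Neither a single period nor a single group — weigh both effects.
Be > B: Be lies to the left of B in period 2, so the across-period effect alone puts Be larger.
Si > Be: period and group pull opposite ways; the down-group shift dominates (116 vs 102 pm).
Sb > Si: period and group pull opposite ways; the down-group shift dominates (140 vs 116 pm).
Ba > Sb: relative to Sb, both the across-period and down-group shifts push Ba's atomic radius up.
Tabulated atomic radius (pm): Be 102, B 85, Si 116, Sb 140, Ba 196.
So from smallest to largest: B < Be < Si < Sb < Ba.

B, Be, Si, Sb, Ba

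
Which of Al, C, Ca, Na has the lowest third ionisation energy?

Al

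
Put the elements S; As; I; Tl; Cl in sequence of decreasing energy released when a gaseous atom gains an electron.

S is in period 3, group 16; Cl is in period 3, group 17; As is in period 4, group 15; I is in period 5, group 17; Tl is in period 6, group 13.
EA tends to increase across a period and decrease down a group, though the pattern is less regular than for IE or radius.
Neither a single period nor a single group — weigh both effects.
As > Tl: relative to Tl, both the across-period and down-group shifts push As's electron affinity up.
S > As: relative to As, both the across-period and down-group shifts push S's electron affinity up.
I > S: the two effects oppose for this pair; the across-period effect wins (295 vs 200 kJ/mol).
Cl > I: Cl sits above I in group 17, so the down-group effect alone puts Cl higher.
Approximate values (kJ/mol): S 200, Cl 349, As 78, I 295, Tl 19.
So from highest to lowest: Cl > I > S > As > Tl.

Cl, I, S, As, Tl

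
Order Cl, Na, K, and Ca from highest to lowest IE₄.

Na, Ca, K, Cl

After 3 electrons have been removed, what remains? Cl³⁺ still has 4 valence electrons; Na³⁺ is already 2 electrons into the core; K³⁺ is already 2 electrons into the core; Ca³⁺ is already 1 electron into the core.
Core electrons are held far more tightly than valence electrons, so K, Ca and Na top the IE_4 order.
The numbers (kJ/mol): Cl 5159, Na 9543, K 5877, Ca 6491.
Putting it together, IE_4: Cl < K < Ca < Na.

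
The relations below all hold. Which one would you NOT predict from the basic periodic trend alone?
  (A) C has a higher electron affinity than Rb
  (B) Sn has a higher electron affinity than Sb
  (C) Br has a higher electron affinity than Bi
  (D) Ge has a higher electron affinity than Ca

The general trend: electron affinity increases across a period and decreases down a group.
(A) C (period 2, group 14) vs Rb (period 5, group 1): the stated order agrees with the simple trend.
(B) Sn (period 5, group 14) vs Sb (period 5, group 15): the stated order contradicts the simple trend.
(C) Br (period 4, group 17) vs Bi (period 6, group 15): the stated order agrees with the simple trend.
(D) Ge (period 4, group 14) vs Ca (period 4, group 2): the stated order agrees with the simple trend.
The exception is (B): adding an electron to Sb's half-filled 5p³ is unfavourable, so Sn has the more exothermic EA.

(B)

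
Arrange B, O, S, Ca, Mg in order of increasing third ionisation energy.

S < B < Ca < O < Mg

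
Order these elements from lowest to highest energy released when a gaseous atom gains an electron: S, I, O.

O is in period 2, group 16; S is in period 3, group 16; I is in period 5, group 17.
Electron affinity generally becomes more exothermic across a period toward the halogens and less exothermic down a group.
Neither a single period nor a single group — weigh both effects.
S > O: this pair runs against the simple trend — see the exception note.
I > S: period and group pull opposite ways; the across-period shift dominates (295 vs 200 kJ/mol).
Note the exception: S has a higher electron affinity than O, contrary to the simple trend — the compact 2p subshell of O repels the added electron more than S's larger 3p does.
Tabulated electron affinity (kJ/mol): O 141, S 200, I 295.
So from lowest to highest: O < S < I.

O < S < I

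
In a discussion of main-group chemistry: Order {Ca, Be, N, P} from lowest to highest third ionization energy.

P < N < Ca < Be

Consider each +2 ion: Ca²⁺ is the bare [Ar] core; Be²⁺ is the bare [He] core; N²⁺ still has 3 valence electrons; P²⁺ still has 3 valence electrons.
Pulling an electron out of a noble-gas core costs far more than removing a remaining valence electron, so Ca and Be sit at the high end of IE_3.
Valence configurations: N²⁺ [He]2s²2p¹, P²⁺ [Ne]3s²3p¹.
Approximate IE_3 values (kJ/mol): Ca 4912, Be 14849, N 4578, P 2914.
Hence IE_3: P < N < Ca < Be.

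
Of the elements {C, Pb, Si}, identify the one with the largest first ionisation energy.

C

Across a period the outer electron is held more tightly (higher IE₁); down a group it sits in a higher shell, more shielded, and comes off more easily.
All are in group 14, so first ionization energy increases up the group.
The largest first ionisation energy among these belongs to C.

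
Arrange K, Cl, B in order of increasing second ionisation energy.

Cl < B < K

The second ionization energy removes an electron from the +1 ion. For each element: K⁺ is the bare [Ar] core; Cl⁺ still has 6 valence electrons; B⁺ still has 2 valence electrons.
Core electrons are held far more tightly than valence electrons, so K tops the IE_2 order.
Valence configurations: Cl⁺ [Ne]3s²3p⁴, B⁺ [He]2s².
Tabulated IE_2 (kJ/mol): K 3052, Cl 2298, B 2427.
Overall IE_2 order: Cl < B < K.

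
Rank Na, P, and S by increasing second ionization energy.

After 1 electron has been removed, what remains? Na⁺ is the bare [Ne] core; P⁺ still has 4 valence electrons; S⁺ still has 5 valence electrons.
Breaking into a closed-shell core is much more expensive than removing a leftover valence electron — Na has the largest IE_2 here.
Valence configurations: P⁺ [Ne]3s²3p², S⁺ [Ne]3s²3p³.
Tabulated IE_2 (kJ/mol): Na 4562, P 1907, S 2252.
Hence IE_2: P < S < Na.

P, S, Na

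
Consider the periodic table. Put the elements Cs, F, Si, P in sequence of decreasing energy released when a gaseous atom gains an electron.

F is in period 2, group 17; Si is in period 3, group 14; P is in period 3, group 15; Cs is in period 6, group 1.
Atoms with high Z_eff and room in the valence shell (especially the halogens) have the most exothermic electron affinities.
Neither a single period nor a single group — weigh both effects.
P > Cs: both effects reinforce here, so P is clearly the higher of the two.
Si > P: this pair runs against the simple trend — see the exception note.
F > Si: both effects reinforce here, so F is clearly the higher of the two.
Note the exception: Si has a higher electron affinity than P, contrary to the simple trend — adding an electron to P's half-filled 3p³ is unfavourable, so Si (3p²) has the more exothermic EA.
Approximate values (kJ/mol): F 328, Si 134, P 72, Cs 46.
So from highest to lowest: F > Si > P > Cs.

F > Si > P > Cs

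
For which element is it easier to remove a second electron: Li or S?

S

After 1 electron has been removed, what remains? Li⁺ is the bare [He] core; S⁺ still has 5 valence electrons.
Core electrons are held far more tightly than valence electrons, so Li tops the IE_2 order.
The numbers (kJ/mol): Li 7298, S 2252.
Overall IE_2 order: S < Li.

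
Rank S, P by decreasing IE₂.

S > P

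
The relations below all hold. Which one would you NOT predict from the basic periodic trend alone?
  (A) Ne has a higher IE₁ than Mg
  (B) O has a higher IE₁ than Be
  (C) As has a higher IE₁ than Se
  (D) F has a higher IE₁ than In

The general trend: IE₁ increases across a period and decreases down a group.
(A) Ne (period 2, group 18) vs Mg (period 3, group 2): the stated order agrees with the simple trend.
(B) O (period 2, group 16) vs Be (period 2, group 2): the stated order agrees with the simple trend.
(C) As (period 4, group 15) vs Se (period 4, group 16): the stated order contradicts the simple trend.
(D) F (period 2, group 17) vs In (period 5, group 13): the stated order agrees with the simple trend.
The exception is (C): Se (4p⁴) ionizes more easily than half-filled As (4p³).

(C)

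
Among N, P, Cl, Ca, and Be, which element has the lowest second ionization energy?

Ca

IE_2 is the cost of taking one more electron from the +1 cation: N⁺ still has 4 valence electrons; P⁺ still has 4 valence electrons; Cl⁺ still has 6 valence electrons; Ca⁺ still has 1 valence electron; Be⁺ still has 1 valence electron.
All are still removing valence electrons, so compare the +1 ions as you would atoms: IE_2 generally rises across a period (higher Z_eff) and falls down a group (larger shell), subject to the usual subshell exceptions.
Valence configurations: N⁺ [He]2s²2p², P⁺ [Ne]3s²3p², Cl⁺ [Ne]3s²3p⁴, Ca⁺ [Ar]4s¹, Be⁺ [He]2s¹.
The numbers (kJ/mol): N 2856, P 1907, Cl 2298, Ca 1145, Be 1757.
Hence IE_2: Ca < Be < P < Cl < N.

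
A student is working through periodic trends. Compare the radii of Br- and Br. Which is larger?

Br-

Forming Br- adds 1 electron to Br. More electron–electron repulsion in the same shell, with unchanged nuclear charge, lets the cloud expand.
An anion is larger than its parent atom: Br- > Br.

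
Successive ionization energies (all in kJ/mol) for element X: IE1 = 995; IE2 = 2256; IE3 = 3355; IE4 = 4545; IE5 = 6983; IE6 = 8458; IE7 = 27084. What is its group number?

Group 16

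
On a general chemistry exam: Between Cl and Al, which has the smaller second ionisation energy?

Al

After 1 electron has been removed, what remains? Cl⁺ still has 6 valence electrons; Al⁺ still has 2 valence electrons.
All are still removing valence electrons, so compare the +1 ions as you would atoms: IE_2 generally rises across a period (higher Z_eff) and falls down a group (larger shell), subject to the usual subshell exceptions.
Valence configurations: Cl⁺ [Ne]3s²3p⁴, Al⁺ [Ne]3s².
The numbers (kJ/mol): Cl 2298, Al 1817.
Overall IE_2 order: Al < Cl.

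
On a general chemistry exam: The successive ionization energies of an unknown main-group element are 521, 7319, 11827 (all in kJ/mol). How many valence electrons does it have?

1

Look for the largest jump between consecutive ionization energies: IE2/IE1 ≈ 14.0, far larger than any earlier ratio.
That jump marks the point where a core electron is being removed. So the atom has 1 valence electron.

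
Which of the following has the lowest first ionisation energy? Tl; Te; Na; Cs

Cs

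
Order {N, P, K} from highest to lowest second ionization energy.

IE_2 is the cost of taking one more electron from the +1 cation: N⁺ still has 4 valence electrons; P⁺ still has 4 valence electrons; K⁺ is the bare [Ar] core.
Pulling an electron out of a noble-gas core costs far more than removing a remaining valence electron, so K sits at the high end of IE_2.
Valence configurations: N⁺ [He]2s²2p², P⁺ [Ne]3s²3p².
Tabulated IE_2 (kJ/mol): N 2856, P 1907, K 3052.
So the second ionization energies run P < N < K.

K > N > P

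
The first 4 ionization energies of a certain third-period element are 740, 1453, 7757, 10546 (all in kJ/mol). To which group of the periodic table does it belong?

Group 2

Look for the largest jump between consecutive ionization energies: IE3/IE2 ≈ 5.3, far larger than any earlier ratio.
That jump marks the point where a core electron is being removed. So the atom has 2 valence electrons.
A main-group element with 2 valence electrons is in group 2.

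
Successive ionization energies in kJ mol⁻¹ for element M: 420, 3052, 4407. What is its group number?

Look for the largest jump between consecutive ionization energies: IE2/IE1 ≈ 7.3, far larger than any earlier ratio.
That jump marks the point where a core electron is being removed. So the atom has 1 valence electron.
A main-group element with 1 valence electron is in group 1.

Group 1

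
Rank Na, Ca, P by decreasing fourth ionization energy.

Consider each +3 ion: Na³⁺ is already 2 electrons into the core; Ca³⁺ is already 1 electron into the core; P³⁺ still has 2 valence electrons.
Core electrons are held far more tightly than valence electrons, so Ca and Na top the IE_4 order.
The numbers (kJ/mol): Na 9543, Ca 6491, P 4964.
Putting it together, IE_4: P < Ca < Na.

Na > Ca > P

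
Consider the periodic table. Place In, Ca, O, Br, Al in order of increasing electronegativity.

Ca, Al, In, Br, O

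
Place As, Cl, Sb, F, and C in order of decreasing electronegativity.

F > Cl > C > As > Sb

Smaller atoms with higher effective nuclear charge are more electronegative.
Neither a single period nor a single group — weigh both effects.
As > Sb: they share group 15; the group trend gives As the larger value.
C > As: the two effects oppose for this pair; the down-group effect wins (2.55 vs 2.18).
Cl > C: period and group pull opposite ways; the across-period shift dominates (3.16 vs 2.55).
F > Cl: F sits above Cl in group 17, so the down-group effect alone puts F higher.
Approximate values (Pauling): C 2.55, F 3.98, Cl 3.16, As 2.18, Sb 2.05.
So from highest to lowest: F > Cl > C > As > Sb.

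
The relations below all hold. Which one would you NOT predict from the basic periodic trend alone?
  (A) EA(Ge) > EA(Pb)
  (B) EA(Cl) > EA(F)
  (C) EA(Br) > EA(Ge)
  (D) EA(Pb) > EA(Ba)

The general trend: electron affinity increases across a period and decreases down a group.
(A) Ge (period 4, group 14) vs Pb (period 6, group 14): the stated order agrees with the simple trend.
(B) Cl (period 3, group 17) vs F (period 2, group 17): the stated order contradicts the simple trend.
(C) Br (period 4, group 17) vs Ge (period 4, group 14): the stated order agrees with the simple trend.
(D) Pb (period 6, group 14) vs Ba (period 6, group 2): the stated order agrees with the simple trend.
The exception is (B): F's small 2p subshell makes the incoming electron feel strong e⁻–e⁻ repulsion, so Cl actually releases more energy on gaining an electron.

(B)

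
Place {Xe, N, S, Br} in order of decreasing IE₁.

N is in period 2, group 15; S is in period 3, group 16; Br is in period 4, group 17; Xe is in period 5, group 18.
First ionization energy rises across a period (greater Z_eff holds electrons more tightly) and falls down a group (valence electrons are farther from the nucleus).
These sit on a diagonal, where the across-period and down-group effects partly cancel.
Br > S: the two effects oppose for this pair; the across-period effect wins (1140 vs 1000 kJ/mol).
Xe > Br: the two effects oppose for this pair; the across-period effect wins (1170 vs 1140 kJ/mol).
N > Xe: period and group pull opposite ways; the down-group shift dominates (1402 vs 1170 kJ/mol).
Tabulated first ionization energy (kJ/mol): N 1402, S 1000, Br 1140, Xe 1170.
So from highest to lowest: N > Xe > Br > S.

N > Xe > Br > S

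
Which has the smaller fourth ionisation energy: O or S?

Consider each +3 ion: O³⁺ still has 3 valence electrons; S³⁺ still has 3 valence electrons.
All are still removing valence electrons, so compare the +3 ions as you would atoms: IE_4 generally rises across a period (higher Z_eff) and falls down a group (larger shell), subject to the usual subshell exceptions.
Valence configurations: O³⁺ [He]2s²2p¹, S³⁺ [Ne]3s²3p¹.
The numbers (kJ/mol): O 7469, S 4556.
Hence IE_4: S < O.

S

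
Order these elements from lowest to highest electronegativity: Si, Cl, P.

Si < P < Cl

Si is in period 3, group 14; P is in period 3, group 15; Cl is in period 3, group 17.
Atoms toward the upper right of the periodic table pull bonding electrons most strongly.
All lie in period 3, so electronegativity increases left to right.
So from lowest to highest: Si < P < Cl.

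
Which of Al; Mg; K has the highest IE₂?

Consider each +1 ion: Al⁺ still has 2 valence electrons; Mg⁺ still has 1 valence electron; K⁺ is the bare [Ar] core.
Core electrons are held far more tightly than valence electrons, so K tops the IE_2 order.
Valence configurations: Al⁺ [Ne]3s², Mg⁺ [Ne]3s¹.
Tabulated IE_2 (kJ/mol): Al 1817, Mg 1451, K 3052.
Overall IE_2 order: Mg < Al < K.

K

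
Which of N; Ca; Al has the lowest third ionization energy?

After 2 electrons have been removed, what remains? N²⁺ still has 3 valence electrons; Ca²⁺ is the bare [Ar] core; Al²⁺ still has 1 valence electron.
Core electrons are held far more tightly than valence electrons, so Ca tops the IE_3 order.
Valence configurations: N²⁺ [He]2s²2p¹, Al²⁺ [Ne]3s¹.
Approximate IE_3 values (kJ/mol): N 4578, Ca 4912, Al 2745.
Putting it together, IE_3: Al < N < Ca.

Al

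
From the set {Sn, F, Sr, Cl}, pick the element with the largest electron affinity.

Cl

F is in period 2, group 17; Cl is in period 3, group 17; Sr is in period 5, group 2; Sn is in period 5, group 14.
Adding an electron releases more energy for atoms nearer the top right (short of the noble gases).
Neither a single period nor a single group — weigh both effects.
Sn > Sr: Sn lies to the right of Sr in period 5, so the across-period effect alone puts Sn higher.
F > Sn: relative to Sn, both the across-period and down-group shifts push F's electron affinity up.
Cl > F: this pair runs against the simple trend — see the exception note.
Note the exception: Cl has a higher electron affinity than F, contrary to the simple trend — F's small 2p subshell makes the incoming electron feel strong e⁻–e⁻ repulsion, so Cl actually releases more energy on gaining an electron.
For reference (kJ/mol): F 328, Cl 349, Sr 5, Sn 107.
The largest electron affinity among these belongs to Cl.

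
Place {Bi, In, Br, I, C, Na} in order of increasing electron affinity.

In < Na < Bi < C < I < Br

Adding an electron releases more energy for atoms nearer the top right (short of the noble gases).
Neither a single period nor a single group — weigh both effects.
Na > In: the two effects oppose for this pair; the down-group effect wins (53 vs 29 kJ/mol).
Bi > Na: period and group pull opposite ways; the across-period shift dominates (91 vs 53 kJ/mol).
C > Bi: period and group pull opposite ways; the down-group shift dominates (122 vs 91 kJ/mol).
I > C: period and group pull opposite ways; the across-period shift dominates (295 vs 122 kJ/mol).
Br > I: Br sits above I in group 17, so the down-group effect alone puts Br higher.
Tabulated electron affinity (kJ/mol): C 122, Na 53, Br 325, In 29, I 295, Bi 91.
So from lowest to highest: In < Na < Bi < C < I < Br.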